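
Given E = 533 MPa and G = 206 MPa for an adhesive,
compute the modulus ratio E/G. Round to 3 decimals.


E/G ratio = 533 / 206 = 2.587

2.587


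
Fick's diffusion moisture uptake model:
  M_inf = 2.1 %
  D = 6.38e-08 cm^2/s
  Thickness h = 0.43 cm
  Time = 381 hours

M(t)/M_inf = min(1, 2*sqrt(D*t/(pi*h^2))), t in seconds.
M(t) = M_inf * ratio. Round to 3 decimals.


t_sec = 381 * 3600 = 1371600
ratio = 2*sqrt(6.38e-08*1371600/(pi*0.43^2))
= min(1, 0.776266)
= 0.776266
M(t) = 2.1 * 0.776266 = 1.630 %

1.630


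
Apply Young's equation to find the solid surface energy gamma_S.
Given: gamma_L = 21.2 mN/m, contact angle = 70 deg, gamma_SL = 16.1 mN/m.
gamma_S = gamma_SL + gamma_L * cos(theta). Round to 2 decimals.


theta_rad = 70 * pi/180 = 1.221730
gamma_S = 16.1 + 21.2 * cos(1.221730)
= 23.35 mN/m

23.35


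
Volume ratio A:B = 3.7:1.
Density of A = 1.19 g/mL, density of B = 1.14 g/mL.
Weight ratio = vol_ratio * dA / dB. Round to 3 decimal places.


Wt ratio = 3.7 * 1.19 / 1.14
= 3.862

3.862


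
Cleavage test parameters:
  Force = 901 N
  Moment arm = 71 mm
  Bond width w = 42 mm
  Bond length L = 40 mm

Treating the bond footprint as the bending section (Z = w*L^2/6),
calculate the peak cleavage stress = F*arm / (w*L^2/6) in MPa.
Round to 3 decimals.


M = 901 * 71 = 63971 N*mm
Z = 42 * 40^2 / 6 = 67200 / 6 mm^3
sigma = M / Z = 6 * 63971 / 67200 = 383826 / 67200
= 5.712 MPa

5.712


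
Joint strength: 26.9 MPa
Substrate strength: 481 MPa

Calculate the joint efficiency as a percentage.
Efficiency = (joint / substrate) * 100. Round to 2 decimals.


Efficiency = (26.9 / 481) * 100 = 5.59%

5.59


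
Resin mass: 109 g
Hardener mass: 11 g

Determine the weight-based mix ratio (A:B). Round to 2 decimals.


Ratio = 109 / 11 = 9.91

9.91


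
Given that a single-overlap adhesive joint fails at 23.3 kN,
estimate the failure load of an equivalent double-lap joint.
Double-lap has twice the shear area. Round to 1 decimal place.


Double-lap factor = 2
Expected load = 23.3 * 2 = 46.6 kN

46.6


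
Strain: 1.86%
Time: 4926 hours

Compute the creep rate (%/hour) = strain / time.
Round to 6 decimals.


Creep rate = 1.86 / 4926
= 0.000378 %/h

0.000378


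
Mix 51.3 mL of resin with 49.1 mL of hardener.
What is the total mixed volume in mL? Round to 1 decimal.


Total = 51.3 + 49.1 = 100.4 mL

100.4


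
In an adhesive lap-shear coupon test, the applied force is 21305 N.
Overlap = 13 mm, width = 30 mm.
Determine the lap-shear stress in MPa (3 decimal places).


stress = F / (overlap * width)
= 21305 / (13 * 30)
= 54.628 MPa

54.628


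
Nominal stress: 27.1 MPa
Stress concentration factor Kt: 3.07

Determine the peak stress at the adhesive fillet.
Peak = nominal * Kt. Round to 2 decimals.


Peak stress = 27.1 * 3.07
= 83.20 MPa

83.20


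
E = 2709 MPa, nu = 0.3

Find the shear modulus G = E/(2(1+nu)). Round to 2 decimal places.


G = 2709 / (2 * 1.30)
= 1041.92 MPa

1041.92


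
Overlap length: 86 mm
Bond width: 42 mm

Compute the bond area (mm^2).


Bond area = 86 * 42 = 3612 mm^2

3612


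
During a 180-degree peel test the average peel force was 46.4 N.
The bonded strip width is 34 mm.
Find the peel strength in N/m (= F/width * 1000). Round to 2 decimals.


Peel strength = F/width * 1000
= 46.4 / 34 * 1000
= 1364.71 N/m

1364.71


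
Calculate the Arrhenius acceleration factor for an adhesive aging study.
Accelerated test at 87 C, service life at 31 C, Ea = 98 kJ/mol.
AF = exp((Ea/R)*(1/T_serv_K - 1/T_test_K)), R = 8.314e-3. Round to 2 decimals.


T_test = 360.15 K, T_serv = 304.15 K
Ea/R = 98 / 0.008314 = 11787.35
AF = exp(11787.35 * (1/304.15 - 1/360.15))
= 414.08

414.08


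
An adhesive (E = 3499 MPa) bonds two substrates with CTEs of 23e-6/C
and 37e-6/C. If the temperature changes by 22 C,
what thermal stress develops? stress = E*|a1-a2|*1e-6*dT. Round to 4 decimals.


Stress = 3499 * |23 - 37| * 1e-6 * 22
= 1.0777 MPa

1.0777


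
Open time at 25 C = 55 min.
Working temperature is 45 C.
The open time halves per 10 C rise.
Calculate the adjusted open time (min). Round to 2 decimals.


factor = 2^((45 - 25) / 10) = 4.0000
ot = 55 / 4.0000 = 13.75 min

13.75


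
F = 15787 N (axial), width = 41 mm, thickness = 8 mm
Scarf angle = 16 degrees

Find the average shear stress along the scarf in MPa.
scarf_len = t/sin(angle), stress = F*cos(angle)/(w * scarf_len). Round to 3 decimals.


scarf_len = 8/sin(16 deg) = 29.0236
cos(16 deg) = 0.961262
stress = 15787*0.961262/(41*29.0236) = 12.753 MPa

12.753


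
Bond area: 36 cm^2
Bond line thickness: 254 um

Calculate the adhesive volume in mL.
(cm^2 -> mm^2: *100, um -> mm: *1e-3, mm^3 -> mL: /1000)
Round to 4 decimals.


V = 36*100 * 254*1e-3 / 1000
= 0.9144 mL

0.9144


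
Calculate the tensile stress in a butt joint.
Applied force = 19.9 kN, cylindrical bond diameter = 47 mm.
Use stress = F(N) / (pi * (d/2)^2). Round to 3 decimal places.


A = pi * 23.5^2 = 1734.9445 mm^2
sigma = 19900.0 / 1734.9445 = 11.470 MPa

11.470


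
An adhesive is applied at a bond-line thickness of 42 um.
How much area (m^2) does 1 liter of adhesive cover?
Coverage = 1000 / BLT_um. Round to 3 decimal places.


Coverage = 1000 / 42 = 23.810 m^2

23.810


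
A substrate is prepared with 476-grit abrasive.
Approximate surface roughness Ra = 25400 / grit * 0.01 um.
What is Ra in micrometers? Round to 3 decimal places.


Ra = 25400 / 476 * 0.01 = 0.534 um

0.534


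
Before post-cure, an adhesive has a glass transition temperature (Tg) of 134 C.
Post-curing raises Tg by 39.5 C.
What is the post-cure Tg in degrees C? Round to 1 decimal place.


Tg_post = Tg_base + delta_Tg
= 134 + 39.5
= 173.5 C

173.5


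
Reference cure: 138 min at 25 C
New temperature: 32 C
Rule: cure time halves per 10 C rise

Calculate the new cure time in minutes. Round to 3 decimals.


factor = 2^((32-25)/10) = 1.6245
t_new = 138 / 1.6245 = 84.949 min

84.949


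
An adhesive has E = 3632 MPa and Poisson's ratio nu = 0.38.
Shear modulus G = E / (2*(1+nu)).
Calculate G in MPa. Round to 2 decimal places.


G = 3632 / (2*(1+0.38))
= 3632 / 2.76
= 1315.94 MPa

1315.94


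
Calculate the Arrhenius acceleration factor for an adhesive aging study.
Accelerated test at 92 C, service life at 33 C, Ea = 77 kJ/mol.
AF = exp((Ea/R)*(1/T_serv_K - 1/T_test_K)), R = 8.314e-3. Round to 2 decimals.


T_test = 365.15 K, T_serv = 306.15 K
Ea/R = 77 / 0.008314 = 9261.49
AF = exp(9261.49 * (1/306.15 - 1/365.15))
= 132.68

132.68


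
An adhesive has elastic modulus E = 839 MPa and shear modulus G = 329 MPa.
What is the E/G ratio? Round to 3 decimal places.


E/G = 839 / 329 = 2.550

2.550


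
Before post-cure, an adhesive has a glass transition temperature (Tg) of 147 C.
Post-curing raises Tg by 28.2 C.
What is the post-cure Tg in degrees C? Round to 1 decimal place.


Tg_post = Tg_base + delta_Tg
= 147 + 28.2
= 175.2 C

175.2


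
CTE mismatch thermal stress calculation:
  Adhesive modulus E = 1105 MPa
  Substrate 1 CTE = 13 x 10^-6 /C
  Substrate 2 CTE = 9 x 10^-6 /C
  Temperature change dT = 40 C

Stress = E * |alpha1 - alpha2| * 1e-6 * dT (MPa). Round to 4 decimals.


delta_alpha = |13 - 9| = 4 x 10^-6/C
Stress = 1105 * 4e-6 * 40
= 0.1768 MPa

0.1768


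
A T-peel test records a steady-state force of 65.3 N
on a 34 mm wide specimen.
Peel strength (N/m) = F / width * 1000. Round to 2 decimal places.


Peel strength = 65.3 / 34 * 1000
= 1920.59 N/m

1920.59


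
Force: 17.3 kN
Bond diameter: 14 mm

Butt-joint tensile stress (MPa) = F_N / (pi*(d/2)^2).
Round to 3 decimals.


F_N = 17.3 * 1000 = 17300.0 N
A = pi*(7.0)^2 = 153.9380 mm^2
stress = 17300.0 / 153.9380 = 112.383 MPa

112.383


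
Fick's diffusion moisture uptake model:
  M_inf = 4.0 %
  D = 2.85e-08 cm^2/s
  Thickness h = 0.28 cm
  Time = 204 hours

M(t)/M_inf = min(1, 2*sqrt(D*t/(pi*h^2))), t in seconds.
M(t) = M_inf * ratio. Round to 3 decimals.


t_sec = 204 * 3600 = 734400
ratio = 2*sqrt(2.85e-08*734400/(pi*0.28^2))
= min(1, 0.583023)
= 0.583023
M(t) = 4.0 * 0.583023 = 2.332 %

2.332


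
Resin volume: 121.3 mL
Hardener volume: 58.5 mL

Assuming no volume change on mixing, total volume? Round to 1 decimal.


V_total = 121.3 + 58.5 = 179.8 mL

179.8


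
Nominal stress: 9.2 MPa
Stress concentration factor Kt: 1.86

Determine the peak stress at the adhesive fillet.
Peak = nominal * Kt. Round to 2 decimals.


Peak stress = 9.2 * 1.86
= 17.11 MPa

17.11


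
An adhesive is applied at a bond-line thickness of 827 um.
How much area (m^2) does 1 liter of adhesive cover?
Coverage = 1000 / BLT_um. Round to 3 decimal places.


Coverage = 1000 / 827 = 1.209 m^2

1.209


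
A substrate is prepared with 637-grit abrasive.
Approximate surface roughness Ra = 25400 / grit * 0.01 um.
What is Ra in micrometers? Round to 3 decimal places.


Ra = 25400 / 637 * 0.01 = 0.399 um

0.399


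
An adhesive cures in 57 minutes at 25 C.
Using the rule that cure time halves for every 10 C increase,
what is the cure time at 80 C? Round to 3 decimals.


Factor = 2^((80 - 25) / 10) = 45.2548
Cure time = 57 / 45.2548
= 1.260 minutes

1.260


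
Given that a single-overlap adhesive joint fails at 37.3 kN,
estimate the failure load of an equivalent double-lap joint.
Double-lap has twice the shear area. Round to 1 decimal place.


Double-lap factor = 2
Expected load = 37.3 * 2 = 74.6 kN

74.6


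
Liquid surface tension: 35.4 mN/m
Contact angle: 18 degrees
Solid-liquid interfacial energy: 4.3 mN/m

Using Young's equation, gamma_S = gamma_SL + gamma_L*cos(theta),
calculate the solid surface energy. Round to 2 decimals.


gamma_S = 4.3 + 35.4 * cos(18)
= 37.97 mN/m

37.97


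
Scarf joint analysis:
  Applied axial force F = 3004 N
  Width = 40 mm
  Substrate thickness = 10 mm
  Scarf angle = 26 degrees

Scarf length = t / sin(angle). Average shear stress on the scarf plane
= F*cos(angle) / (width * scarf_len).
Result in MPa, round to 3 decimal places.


Scarf length = 10 / sin(26 deg) = 22.8117 mm
cos(26 deg) = 0.898794
Shear = 3004 * 0.898794 / (40 * 22.8117)
= 2.959 MPa

2.959


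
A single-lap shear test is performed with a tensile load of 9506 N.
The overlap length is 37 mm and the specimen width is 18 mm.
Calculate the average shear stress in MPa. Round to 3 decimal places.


Shear stress = F / (overlap * width)
= 9506 / (37 * 18)
= 9506 / 666
= 14.273 MPa

14.273


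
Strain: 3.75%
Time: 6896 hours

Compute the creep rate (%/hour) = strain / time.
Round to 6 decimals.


Creep rate = 3.75 / 6896
= 0.000544 %/h

0.000544


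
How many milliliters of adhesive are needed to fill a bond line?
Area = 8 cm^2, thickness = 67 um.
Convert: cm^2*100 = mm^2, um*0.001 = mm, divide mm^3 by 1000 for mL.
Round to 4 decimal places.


= (8 * 100) * (67 * 0.001) / 1000
= 0.0536 mL

0.0536


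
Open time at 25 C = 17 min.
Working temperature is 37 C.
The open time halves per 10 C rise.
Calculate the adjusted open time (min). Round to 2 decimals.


factor = 2^((37 - 25) / 10) = 2.2974
ot = 17 / 2.2974 = 7.40 min

7.40


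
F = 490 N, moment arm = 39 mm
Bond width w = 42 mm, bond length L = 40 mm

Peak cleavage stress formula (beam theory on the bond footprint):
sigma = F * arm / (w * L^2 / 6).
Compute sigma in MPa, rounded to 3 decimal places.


sigma = (490 * 39) / (42 * 1600 / 6)
= 19110 * 6 / 67200
= 114660 / 67200
= 1.706 MPa

1.706


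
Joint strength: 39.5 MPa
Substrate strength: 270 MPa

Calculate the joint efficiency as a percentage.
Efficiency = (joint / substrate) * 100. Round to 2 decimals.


Efficiency = (39.5 / 270) * 100 = 14.63%

14.63


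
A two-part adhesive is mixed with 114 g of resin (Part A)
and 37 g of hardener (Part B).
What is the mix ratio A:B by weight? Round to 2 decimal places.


Mix ratio = mass_A / mass_B
= 114 / 37
= 3.08

3.08


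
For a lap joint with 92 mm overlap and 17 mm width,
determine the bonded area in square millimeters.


Area = 92 * 17 = 1564 mm^2

1564


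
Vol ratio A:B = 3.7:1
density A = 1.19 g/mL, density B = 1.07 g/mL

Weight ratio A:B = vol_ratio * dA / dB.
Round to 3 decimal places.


Weight ratio = 3.7 * 1.19 / 1.07
= 4.115

4.115


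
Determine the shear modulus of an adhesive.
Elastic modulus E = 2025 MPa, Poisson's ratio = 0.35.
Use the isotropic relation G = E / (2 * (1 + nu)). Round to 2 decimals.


G = 2025 / (2*(1+0.35)) = 2025 / 2.70
= 750.00 MPa

750.00


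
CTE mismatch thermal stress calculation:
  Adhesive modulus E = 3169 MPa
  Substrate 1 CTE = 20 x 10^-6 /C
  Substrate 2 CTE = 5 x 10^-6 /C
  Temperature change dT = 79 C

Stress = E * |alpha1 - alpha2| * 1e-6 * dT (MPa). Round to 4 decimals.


delta_alpha = |20 - 5| = 15 x 10^-6/C
Stress = 3169 * 15e-6 * 79
= 3.7553 MPa

3.7553


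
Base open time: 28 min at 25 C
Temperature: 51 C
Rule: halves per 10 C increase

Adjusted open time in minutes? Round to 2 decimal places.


Acceleration = 2^((51-25)/10) = 6.0629
Open time = 28 / 6.0629 = 4.62 min

4.62


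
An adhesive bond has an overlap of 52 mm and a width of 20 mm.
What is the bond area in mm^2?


Bond area = overlap * width
= 52 * 20
= 1040 mm^2

1040


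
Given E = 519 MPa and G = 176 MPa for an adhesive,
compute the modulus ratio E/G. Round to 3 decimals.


E/G ratio = 519 / 176 = 2.949

2.949


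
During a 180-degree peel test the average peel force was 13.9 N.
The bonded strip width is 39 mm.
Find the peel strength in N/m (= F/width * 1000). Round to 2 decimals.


Peel strength = F/width * 1000
= 13.9 / 39 * 1000
= 356.41 N/m

356.41


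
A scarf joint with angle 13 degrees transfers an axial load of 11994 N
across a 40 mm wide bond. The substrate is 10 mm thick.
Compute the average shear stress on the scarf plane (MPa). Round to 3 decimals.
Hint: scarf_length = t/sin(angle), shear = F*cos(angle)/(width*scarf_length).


scarf_length = 10 / sin(13 deg) = 44.4541 mm
cos(13 deg) = 0.974370
shear stress = 11994 * 0.974370 / (40 * 44.4541)
= 6.572 MPa

6.572


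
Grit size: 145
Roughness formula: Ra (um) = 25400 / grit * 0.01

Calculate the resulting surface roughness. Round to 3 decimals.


Ra = 25400 / 145 * 0.01
= 1.752 um

1.752


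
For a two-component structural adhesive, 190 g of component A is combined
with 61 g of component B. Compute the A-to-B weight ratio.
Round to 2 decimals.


Weight ratio A:B = 190 / 61
= 3.11

3.11


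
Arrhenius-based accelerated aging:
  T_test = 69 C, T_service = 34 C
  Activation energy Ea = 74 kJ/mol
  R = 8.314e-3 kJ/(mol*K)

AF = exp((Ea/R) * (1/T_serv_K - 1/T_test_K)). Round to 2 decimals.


T_test_K = 342.15, T_serv_K = 307.15
AF = exp((74/8.314e-3) * (1/307.15 - 1/342.15))
= 19.38

19.38


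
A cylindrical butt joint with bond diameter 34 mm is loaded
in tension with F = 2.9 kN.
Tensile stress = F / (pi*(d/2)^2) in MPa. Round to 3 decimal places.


Area = pi * (34/2)^2 = 907.9203 mm^2
Stress = 2.9*1000 / 907.9203
= 3.194 MPa

3.194


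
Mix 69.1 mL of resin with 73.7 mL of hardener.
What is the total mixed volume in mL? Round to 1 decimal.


Total = 69.1 + 73.7 = 142.8 mL

142.8


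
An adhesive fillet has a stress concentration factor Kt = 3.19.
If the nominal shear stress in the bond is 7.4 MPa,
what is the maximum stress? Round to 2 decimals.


Max stress = 7.4 * 3.19 = 23.61 MPa

23.61


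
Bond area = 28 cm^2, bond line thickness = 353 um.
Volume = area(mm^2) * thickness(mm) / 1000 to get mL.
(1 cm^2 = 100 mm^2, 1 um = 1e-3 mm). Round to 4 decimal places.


area_mm2 = 28 * 100 = 2800
blt_mm = 353 * 1e-3 = 0.353
vol_mm3 = 2800 * 0.353 = 988.4
vol_mL = 988.4 / 1000 = 0.9884 mL

0.9884


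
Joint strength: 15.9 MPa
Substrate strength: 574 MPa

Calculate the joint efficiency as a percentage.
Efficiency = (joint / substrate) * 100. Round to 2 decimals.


Efficiency = (15.9 / 574) * 100 = 2.77%

2.77


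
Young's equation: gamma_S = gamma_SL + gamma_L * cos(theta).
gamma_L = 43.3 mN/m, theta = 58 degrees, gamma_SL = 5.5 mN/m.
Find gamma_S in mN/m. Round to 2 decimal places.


cos(58 deg) = 0.529919
gamma_S = 5.5 + 43.3 * 0.529919
= 28.45 mN/m

28.45


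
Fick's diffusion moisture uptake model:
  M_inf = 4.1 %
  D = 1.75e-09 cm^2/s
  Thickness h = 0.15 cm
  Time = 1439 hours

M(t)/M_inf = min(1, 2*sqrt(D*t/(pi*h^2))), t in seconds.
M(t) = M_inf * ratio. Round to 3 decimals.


t_sec = 1439 * 3600 = 5180400
ratio = 2*sqrt(1.75e-09*5180400/(pi*0.15^2))
= min(1, 0.716250)
= 0.716250
M(t) = 4.1 * 0.716250 = 2.937 %

2.937


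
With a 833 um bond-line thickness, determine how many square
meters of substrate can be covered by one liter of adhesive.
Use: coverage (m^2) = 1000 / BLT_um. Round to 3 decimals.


Coverage = 1000 / 833 = 1.200 m^2

1.200


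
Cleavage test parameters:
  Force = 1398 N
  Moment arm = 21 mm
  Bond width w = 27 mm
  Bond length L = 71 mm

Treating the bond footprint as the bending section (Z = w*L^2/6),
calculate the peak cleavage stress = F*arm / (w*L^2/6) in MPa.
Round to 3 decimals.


M = 1398 * 21 = 29358 N*mm
Z = 27 * 71^2 / 6 = 136107 / 6 mm^3
sigma = M / Z = 6 * 29358 / 136107 = 176148 / 136107
= 1.294 MPa

1.294


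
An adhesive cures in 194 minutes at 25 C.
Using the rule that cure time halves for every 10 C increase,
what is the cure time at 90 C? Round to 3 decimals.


Factor = 2^((90 - 25) / 10) = 90.5097
Cure time = 194 / 90.5097
= 2.143 minutes

2.143


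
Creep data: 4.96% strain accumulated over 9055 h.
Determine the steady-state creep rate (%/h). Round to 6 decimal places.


Rate = 4.96 / 9055 = 0.000548 %/h

0.000548


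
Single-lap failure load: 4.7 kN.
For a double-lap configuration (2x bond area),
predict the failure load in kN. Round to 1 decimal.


Failure load = 4.7 * 2 = 9.4 kN

9.4


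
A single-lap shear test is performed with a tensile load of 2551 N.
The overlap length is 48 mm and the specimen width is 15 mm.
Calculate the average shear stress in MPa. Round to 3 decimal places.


Shear stress = F / (overlap * width)
= 2551 / (48 * 15)
= 2551 / 720
= 3.543 MPa

3.543


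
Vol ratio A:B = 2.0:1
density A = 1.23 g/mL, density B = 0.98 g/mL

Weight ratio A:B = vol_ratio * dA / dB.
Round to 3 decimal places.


Weight ratio = 2.0 * 1.23 / 0.98
= 2.510

2.510


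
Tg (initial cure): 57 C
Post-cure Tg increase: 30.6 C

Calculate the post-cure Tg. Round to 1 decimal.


Post-cure Tg = 57 + 30.6 = 87.6 C

87.6


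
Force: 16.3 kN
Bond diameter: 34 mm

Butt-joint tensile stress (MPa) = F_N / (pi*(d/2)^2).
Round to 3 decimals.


F_N = 16.3 * 1000 = 16300.0 N
A = pi*(17.0)^2 = 907.9203 mm^2
stress = 16300.0 / 907.9203 = 17.953 MPa

17.953


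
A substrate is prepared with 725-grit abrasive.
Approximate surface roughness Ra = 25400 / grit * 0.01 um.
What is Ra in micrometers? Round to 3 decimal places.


Ra = 25400 / 725 * 0.01 = 0.350 um

0.350


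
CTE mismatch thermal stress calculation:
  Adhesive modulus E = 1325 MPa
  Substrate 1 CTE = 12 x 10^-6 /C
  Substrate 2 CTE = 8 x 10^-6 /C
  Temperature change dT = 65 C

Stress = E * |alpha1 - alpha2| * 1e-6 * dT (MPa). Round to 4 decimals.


delta_alpha = |12 - 8| = 4 x 10^-6/C
Stress = 1325 * 4e-6 * 65
= 0.3445 MPa

0.3445


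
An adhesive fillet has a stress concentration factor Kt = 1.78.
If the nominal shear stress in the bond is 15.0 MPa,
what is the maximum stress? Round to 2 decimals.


Max stress = 15.0 * 1.78 = 26.70 MPa

26.70


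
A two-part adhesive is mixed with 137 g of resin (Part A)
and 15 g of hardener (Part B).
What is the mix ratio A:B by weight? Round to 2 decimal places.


Mix ratio = mass_A / mass_B
= 137 / 15
= 9.13

9.13


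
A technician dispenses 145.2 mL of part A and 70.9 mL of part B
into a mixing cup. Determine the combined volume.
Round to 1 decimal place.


Combined volume = 145.2 + 70.9
= 216.1 mL

216.1


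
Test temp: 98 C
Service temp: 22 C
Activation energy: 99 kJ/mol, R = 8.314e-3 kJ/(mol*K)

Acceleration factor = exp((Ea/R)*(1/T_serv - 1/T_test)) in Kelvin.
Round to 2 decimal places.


AF = exp((99/0.008314)*(1/295.15 - 1/371.15))
= 3870.98

3870.98


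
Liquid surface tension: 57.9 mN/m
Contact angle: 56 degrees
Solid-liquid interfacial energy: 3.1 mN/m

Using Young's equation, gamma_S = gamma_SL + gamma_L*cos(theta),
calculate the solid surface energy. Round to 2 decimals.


gamma_S = 3.1 + 57.9 * cos(56)
= 35.48 mN/m

35.48


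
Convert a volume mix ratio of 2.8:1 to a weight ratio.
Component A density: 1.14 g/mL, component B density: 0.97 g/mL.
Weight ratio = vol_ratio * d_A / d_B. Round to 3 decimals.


= 2.8 * 1.14 / 0.97 = 3.291

3.291


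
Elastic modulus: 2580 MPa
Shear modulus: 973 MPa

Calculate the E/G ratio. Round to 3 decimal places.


E / G = 2580 / 973 = 2.652

2.652


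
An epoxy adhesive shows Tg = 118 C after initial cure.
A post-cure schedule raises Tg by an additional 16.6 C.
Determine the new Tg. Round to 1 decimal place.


New Tg = 118 + 16.6
= 134.6 C

134.6


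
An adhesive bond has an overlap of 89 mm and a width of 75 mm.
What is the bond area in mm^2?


Bond area = overlap * width
= 89 * 75
= 6675 mm^2

6675


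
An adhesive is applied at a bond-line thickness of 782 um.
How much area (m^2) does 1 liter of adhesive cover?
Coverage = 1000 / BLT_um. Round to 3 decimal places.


Coverage = 1000 / 782 = 1.279 m^2

1.279


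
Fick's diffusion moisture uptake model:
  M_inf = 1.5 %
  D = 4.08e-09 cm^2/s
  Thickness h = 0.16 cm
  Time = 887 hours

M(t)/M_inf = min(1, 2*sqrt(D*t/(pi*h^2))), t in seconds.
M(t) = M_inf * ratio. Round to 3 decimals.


t_sec = 887 * 3600 = 3193200
ratio = 2*sqrt(4.08e-09*3193200/(pi*0.16^2))
= min(1, 0.804967)
= 0.804967
M(t) = 1.5 * 0.804967 = 1.207 %

1.207


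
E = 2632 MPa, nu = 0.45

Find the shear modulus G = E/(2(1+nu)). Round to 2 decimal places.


G = 2632 / (2 * 1.45)
= 907.59 MPa

907.59


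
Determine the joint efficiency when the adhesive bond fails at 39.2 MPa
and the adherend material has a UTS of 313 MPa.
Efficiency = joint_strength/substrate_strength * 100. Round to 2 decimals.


Joint efficiency = 39.2 / 313 * 100
= 12.52%

12.52


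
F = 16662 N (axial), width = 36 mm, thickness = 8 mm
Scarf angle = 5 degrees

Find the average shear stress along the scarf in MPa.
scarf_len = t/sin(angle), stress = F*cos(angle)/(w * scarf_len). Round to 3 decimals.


scarf_len = 8/sin(5 deg) = 91.7897
cos(5 deg) = 0.996195
stress = 16662*0.996195/(36*91.7897) = 5.023 MPa

5.023


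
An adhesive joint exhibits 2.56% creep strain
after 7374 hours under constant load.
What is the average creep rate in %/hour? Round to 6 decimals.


Creep rate = strain / time
= 2.56 / 7374
= 0.000347 %/h

0.000347


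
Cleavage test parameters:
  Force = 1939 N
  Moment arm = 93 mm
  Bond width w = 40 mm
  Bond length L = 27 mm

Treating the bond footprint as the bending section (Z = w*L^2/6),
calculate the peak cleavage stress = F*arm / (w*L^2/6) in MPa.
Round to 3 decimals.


M = 1939 * 93 = 180327 N*mm
Z = 40 * 27^2 / 6 = 29160 / 6 mm^3
sigma = M / Z = 6 * 180327 / 29160 = 1081962 / 29160
= 37.104 MPa

37.104


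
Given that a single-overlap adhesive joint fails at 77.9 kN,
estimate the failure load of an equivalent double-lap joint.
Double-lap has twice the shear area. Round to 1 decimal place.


Double-lap factor = 2
Expected load = 77.9 * 2 = 155.8 kN

155.8


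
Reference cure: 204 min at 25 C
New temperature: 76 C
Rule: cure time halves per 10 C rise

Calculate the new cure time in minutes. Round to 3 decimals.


factor = 2^((76-25)/10) = 34.2968
t_new = 204 / 34.2968 = 5.948 min

5.948


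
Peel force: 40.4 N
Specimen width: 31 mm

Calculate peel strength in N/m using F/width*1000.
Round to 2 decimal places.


Peel strength = 40.4 / 31 * 1000 = 1303.23 N/m

1303.23


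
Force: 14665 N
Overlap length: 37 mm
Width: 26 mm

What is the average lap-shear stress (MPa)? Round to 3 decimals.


Average shear stress = F / (overlap * width)
= 14665 / (37 * 26)
= 15.244 MPa

15.244


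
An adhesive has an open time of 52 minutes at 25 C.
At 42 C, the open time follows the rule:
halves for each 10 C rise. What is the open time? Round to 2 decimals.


Factor = 2^((42-25)/10) = 3.2490
Open time = 52 / 3.2490 = 16.00 min

16.00


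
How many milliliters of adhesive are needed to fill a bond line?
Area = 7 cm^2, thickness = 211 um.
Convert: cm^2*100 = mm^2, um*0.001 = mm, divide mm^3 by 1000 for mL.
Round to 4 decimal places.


= (7 * 100) * (211 * 0.001) / 1000
= 0.1477 mL

0.1477


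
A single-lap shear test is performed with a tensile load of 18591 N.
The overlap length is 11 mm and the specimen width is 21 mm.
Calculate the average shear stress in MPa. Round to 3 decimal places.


Shear stress = F / (overlap * width)
= 18591 / (11 * 21)
= 18591 / 231
= 80.481 MPa

80.481


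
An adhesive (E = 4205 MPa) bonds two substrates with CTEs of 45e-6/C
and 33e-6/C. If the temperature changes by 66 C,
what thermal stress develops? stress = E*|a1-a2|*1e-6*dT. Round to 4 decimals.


Stress = 4205 * |45 - 33| * 1e-6 * 66
= 3.3304 MPa

3.3304


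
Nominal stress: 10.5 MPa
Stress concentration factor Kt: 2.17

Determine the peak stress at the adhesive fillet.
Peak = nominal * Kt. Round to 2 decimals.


Peak stress = 10.5 * 2.17
= 22.79 MPa

22.79


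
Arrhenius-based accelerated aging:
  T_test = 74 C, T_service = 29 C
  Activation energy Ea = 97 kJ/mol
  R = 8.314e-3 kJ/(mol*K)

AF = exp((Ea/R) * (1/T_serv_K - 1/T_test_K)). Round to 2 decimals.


T_test_K = 347.15, T_serv_K = 302.15
AF = exp((97/8.314e-3) * (1/302.15 - 1/347.15))
= 149.21

149.21


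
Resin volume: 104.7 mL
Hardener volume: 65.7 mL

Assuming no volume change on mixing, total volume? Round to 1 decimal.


V_total = 104.7 + 65.7 = 170.4 mL

170.4


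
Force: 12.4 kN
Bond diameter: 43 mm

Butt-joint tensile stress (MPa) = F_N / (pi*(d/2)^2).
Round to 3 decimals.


F_N = 12.4 * 1000 = 12400.0 N
A = pi*(21.5)^2 = 1452.2012 mm^2
stress = 12400.0 / 1452.2012 = 8.539 MPa

8.539


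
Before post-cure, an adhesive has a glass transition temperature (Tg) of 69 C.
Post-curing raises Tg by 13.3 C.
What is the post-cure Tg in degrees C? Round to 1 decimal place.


Tg_post = Tg_base + delta_Tg
= 69 + 13.3
= 82.3 C

82.3


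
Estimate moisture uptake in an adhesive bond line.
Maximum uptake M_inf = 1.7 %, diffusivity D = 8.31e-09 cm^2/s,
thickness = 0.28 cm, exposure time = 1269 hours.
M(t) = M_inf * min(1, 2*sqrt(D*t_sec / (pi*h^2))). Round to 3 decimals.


Convert time: 1269 h = 4568400 s
ratio = min(1, 2*sqrt(8.31e-09*4568400/(pi*0.28^2)))
= 0.785199
M(t) = 1.7 * 0.785199 = 1.335%

1.335


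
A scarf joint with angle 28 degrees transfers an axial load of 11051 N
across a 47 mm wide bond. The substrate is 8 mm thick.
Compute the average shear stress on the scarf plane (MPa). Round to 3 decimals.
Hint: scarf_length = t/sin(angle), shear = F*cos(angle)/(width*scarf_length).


scarf_length = 8 / sin(28 deg) = 17.0404 mm
cos(28 deg) = 0.882948
shear stress = 11051 * 0.882948 / (47 * 17.0404)
= 12.183 MPa

12.183


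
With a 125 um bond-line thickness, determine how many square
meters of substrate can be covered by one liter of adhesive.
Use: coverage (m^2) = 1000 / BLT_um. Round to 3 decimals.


Coverage = 1000 / 125 = 8.000 m^2

8.000


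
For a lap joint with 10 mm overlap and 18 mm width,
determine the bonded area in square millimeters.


Area = 10 * 18 = 180 mm^2

180


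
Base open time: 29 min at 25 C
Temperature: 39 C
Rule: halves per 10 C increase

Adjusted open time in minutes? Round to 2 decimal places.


Acceleration = 2^((39-25)/10) = 2.6390
Open time = 29 / 2.6390 = 10.99 min

10.99


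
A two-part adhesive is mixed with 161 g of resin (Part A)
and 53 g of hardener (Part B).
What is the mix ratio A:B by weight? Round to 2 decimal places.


Mix ratio = mass_A / mass_B
= 161 / 53
= 3.04

3.04


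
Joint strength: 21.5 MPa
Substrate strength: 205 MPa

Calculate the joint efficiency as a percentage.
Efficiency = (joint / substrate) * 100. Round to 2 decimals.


Efficiency = (21.5 / 205) * 100 = 10.49%

10.49


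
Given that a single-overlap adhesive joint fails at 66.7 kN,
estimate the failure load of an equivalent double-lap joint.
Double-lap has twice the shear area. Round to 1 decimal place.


Double-lap factor = 2
Expected load = 66.7 * 2 = 133.4 kN

133.4


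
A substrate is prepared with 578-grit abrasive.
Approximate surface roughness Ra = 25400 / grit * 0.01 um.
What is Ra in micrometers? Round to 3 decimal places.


Ra = 25400 / 578 * 0.01 = 0.439 um

0.439


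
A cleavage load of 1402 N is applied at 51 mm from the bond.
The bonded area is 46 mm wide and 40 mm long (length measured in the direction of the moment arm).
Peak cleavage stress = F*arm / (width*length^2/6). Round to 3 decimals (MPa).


Moment = 1402 * 51 = 71502 N*mm
Section modulus = 46 * 1600 / 6 = 73600 / 6 mm^3
Stress = 71502 / (73600 / 6) = 429012 / 73600
= 5.829 MPa

5.829


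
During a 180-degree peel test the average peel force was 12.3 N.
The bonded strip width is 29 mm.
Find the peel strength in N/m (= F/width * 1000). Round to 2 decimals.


Peel strength = F/width * 1000
= 12.3 / 29 * 1000
= 424.14 N/m

424.14


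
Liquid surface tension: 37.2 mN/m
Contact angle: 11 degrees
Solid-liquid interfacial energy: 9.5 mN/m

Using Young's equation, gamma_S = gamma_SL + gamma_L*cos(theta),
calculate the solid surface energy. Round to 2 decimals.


gamma_S = 9.5 + 37.2 * cos(11)
= 46.02 mN/m

46.02


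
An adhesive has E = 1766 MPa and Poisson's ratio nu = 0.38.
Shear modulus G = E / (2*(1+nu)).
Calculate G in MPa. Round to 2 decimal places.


G = 1766 / (2*(1+0.38))
= 1766 / 2.76
= 639.86 MPa

639.86


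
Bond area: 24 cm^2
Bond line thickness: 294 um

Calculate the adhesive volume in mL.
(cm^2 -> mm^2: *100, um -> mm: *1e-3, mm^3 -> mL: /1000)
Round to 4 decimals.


V = 24*100 * 294*1e-3 / 1000
= 0.7056 mL

0.7056


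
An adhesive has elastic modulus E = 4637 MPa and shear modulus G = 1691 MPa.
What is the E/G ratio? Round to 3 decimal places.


E/G = 4637 / 1691 = 2.742

2.742


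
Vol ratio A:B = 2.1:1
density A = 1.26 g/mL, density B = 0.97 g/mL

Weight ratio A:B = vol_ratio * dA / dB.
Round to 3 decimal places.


Weight ratio = 2.1 * 1.26 / 0.97
= 2.728

2.728


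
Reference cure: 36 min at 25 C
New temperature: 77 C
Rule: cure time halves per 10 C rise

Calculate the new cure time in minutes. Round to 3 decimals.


factor = 2^((77-25)/10) = 36.7583
t_new = 36 / 36.7583 = 0.979 min

0.979


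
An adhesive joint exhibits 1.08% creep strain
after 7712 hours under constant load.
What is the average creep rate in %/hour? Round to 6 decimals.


Creep rate = strain / time
= 1.08 / 7712
= 0.000140 %/h

0.000140


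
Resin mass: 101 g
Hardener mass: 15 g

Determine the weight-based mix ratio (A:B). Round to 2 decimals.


Ratio = 101 / 15 = 6.73

6.73


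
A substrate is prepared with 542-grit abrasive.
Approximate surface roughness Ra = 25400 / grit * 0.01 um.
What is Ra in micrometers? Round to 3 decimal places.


Ra = 25400 / 542 * 0.01 = 0.469 um

0.469


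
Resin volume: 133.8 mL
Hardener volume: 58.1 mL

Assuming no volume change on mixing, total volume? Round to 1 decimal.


V_total = 133.8 + 58.1 = 191.9 mL

191.9


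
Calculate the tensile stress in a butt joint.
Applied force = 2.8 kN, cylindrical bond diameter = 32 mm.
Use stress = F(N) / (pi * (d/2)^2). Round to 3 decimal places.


A = pi * 16.0^2 = 804.2477 mm^2
sigma = 2800.0 / 804.2477 = 3.482 MPa

3.482


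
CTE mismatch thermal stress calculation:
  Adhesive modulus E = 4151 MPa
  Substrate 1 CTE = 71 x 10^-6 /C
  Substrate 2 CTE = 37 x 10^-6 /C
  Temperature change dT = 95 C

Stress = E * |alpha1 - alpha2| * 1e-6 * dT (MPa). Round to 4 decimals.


delta_alpha = |71 - 37| = 34 x 10^-6/C
Stress = 4151 * 34e-6 * 95
= 13.4077 MPa

13.4077


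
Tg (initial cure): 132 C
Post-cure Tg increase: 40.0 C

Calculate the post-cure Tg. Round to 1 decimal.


Post-cure Tg = 132 + 40.0 = 172.0 C

172.0


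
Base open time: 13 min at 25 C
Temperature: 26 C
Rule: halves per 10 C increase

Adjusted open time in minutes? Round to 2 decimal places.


Acceleration = 2^((26-25)/10) = 1.0718
Open time = 13 / 1.0718 = 12.13 min

12.13


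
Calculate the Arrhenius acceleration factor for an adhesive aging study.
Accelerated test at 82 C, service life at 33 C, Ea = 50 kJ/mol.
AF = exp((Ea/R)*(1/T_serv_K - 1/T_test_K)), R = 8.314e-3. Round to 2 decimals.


T_test = 355.15 K, T_serv = 306.15 K
Ea/R = 50 / 0.008314 = 6013.95
AF = exp(6013.95 * (1/306.15 - 1/355.15))
= 15.03

15.03


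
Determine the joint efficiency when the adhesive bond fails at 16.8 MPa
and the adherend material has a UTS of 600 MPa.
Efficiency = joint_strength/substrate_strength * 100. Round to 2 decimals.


Joint efficiency = 16.8 / 600 * 100
= 2.80%

2.80


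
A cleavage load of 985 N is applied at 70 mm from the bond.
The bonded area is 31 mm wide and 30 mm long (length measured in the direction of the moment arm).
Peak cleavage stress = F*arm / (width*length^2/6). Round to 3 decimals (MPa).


Moment = 985 * 70 = 68950 N*mm
Section modulus = 31 * 900 / 6 = 27900 / 6 mm^3
Stress = 68950 / (27900 / 6) = 413700 / 27900
= 14.828 MPa

14.828


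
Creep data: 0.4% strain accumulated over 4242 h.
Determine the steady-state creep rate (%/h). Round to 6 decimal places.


Rate = 0.4 / 4242 = 0.000094 %/h

0.000094


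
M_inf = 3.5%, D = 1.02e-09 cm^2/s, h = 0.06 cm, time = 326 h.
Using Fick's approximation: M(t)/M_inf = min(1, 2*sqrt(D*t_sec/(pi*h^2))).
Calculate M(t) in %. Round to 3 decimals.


t = 1173600 s
ratio = min(1, 2*sqrt(1.02e-09*1173600/(pi*0.0036)))
= 0.650675
M(t) = 3.5 * 0.650675 = 2.277%

2.277


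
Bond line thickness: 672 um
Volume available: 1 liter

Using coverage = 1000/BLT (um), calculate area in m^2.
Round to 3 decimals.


1 L = 1e6 mm^3, thickness = 672 um = 0.672 mm
Area = 1e6 / 0.672 mm^2 = (1e6 / 0.672) / 1e6 m^2 = 1000 / 672 m^2
= 1.488 m^2

1.488


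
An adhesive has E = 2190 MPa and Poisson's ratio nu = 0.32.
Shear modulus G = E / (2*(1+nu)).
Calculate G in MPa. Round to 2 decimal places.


G = 2190 / (2*(1+0.32))
= 2190 / 2.64
= 829.55 MPa

829.55


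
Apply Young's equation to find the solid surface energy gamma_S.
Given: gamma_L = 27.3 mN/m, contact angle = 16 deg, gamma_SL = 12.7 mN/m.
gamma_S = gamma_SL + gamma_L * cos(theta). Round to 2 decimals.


theta_rad = 16 * pi/180 = 0.279253
gamma_S = 12.7 + 27.3 * cos(0.279253)
= 38.94 mN/m

38.94


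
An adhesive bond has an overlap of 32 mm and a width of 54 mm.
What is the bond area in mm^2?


Bond area = overlap * width
= 32 * 54
= 1728 mm^2

1728


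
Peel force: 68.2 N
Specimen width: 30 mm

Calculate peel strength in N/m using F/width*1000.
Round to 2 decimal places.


Peel strength = 68.2 / 30 * 1000 = 2273.33 N/m

2273.33


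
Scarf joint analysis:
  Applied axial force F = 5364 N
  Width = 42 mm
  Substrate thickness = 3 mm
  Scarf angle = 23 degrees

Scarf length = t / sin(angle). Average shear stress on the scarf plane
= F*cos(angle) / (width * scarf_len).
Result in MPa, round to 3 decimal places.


Scarf length = 3 / sin(23 deg) = 7.6779 mm
cos(23 deg) = 0.920505
Shear = 5364 * 0.920505 / (42 * 7.6779)
= 15.312 MPa

15.312


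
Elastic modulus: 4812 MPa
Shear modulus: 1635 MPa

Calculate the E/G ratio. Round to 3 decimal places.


E / G = 4812 / 1635 = 2.943

2.943


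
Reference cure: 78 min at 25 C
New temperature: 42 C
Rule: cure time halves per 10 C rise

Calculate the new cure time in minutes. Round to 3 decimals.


factor = 2^((42-25)/10) = 3.2490
t_new = 78 / 3.2490 = 24.007 min

24.007


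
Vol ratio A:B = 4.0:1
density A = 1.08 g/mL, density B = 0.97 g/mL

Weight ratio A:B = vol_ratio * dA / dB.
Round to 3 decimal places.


Weight ratio = 4.0 * 1.08 / 0.97
= 4.454

4.454


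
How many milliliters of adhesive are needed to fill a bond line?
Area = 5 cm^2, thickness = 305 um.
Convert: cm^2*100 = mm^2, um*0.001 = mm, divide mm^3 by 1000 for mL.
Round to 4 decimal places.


= (5 * 100) * (305 * 0.001) / 1000
= 0.1525 mL

0.1525


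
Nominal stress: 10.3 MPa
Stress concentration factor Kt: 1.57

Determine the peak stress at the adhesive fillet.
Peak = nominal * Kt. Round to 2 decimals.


Peak stress = 10.3 * 1.57
= 16.17 MPa

16.17


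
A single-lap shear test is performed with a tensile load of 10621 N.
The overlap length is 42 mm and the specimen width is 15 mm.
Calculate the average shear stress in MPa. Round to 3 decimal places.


Shear stress = F / (overlap * width)
= 10621 / (42 * 15)
= 10621 / 630
= 16.859 MPa

16.859


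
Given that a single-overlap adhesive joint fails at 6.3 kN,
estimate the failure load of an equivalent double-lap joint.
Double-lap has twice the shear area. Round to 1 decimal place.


Double-lap factor = 2
Expected load = 6.3 * 2 = 12.6 kN

12.6


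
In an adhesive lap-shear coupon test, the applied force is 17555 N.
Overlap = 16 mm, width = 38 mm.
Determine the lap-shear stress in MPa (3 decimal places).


stress = F / (overlap * width)
= 17555 / (16 * 38)
= 28.873 MPa

28.873


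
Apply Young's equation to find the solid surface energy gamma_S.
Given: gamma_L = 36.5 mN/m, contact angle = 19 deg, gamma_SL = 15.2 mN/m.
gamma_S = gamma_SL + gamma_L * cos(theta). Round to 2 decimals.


theta_rad = 19 * pi/180 = 0.331613
gamma_S = 15.2 + 36.5 * cos(0.331613)
= 49.71 mN/m

49.71


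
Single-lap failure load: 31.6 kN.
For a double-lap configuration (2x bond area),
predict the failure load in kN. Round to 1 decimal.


Failure load = 31.6 * 2 = 63.2 kN

63.2


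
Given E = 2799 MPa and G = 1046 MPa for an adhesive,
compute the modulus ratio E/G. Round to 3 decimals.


E/G ratio = 2799 / 1046 = 2.676

2.676


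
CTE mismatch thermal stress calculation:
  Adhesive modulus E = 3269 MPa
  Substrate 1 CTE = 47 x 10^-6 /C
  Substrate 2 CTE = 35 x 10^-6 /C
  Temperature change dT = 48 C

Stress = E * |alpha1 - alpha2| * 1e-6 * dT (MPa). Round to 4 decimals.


delta_alpha = |47 - 35| = 12 x 10^-6/C
Stress = 3269 * 12e-6 * 48
= 1.8829 MPa

1.8829


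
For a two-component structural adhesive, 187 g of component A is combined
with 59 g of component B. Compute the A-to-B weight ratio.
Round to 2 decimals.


Weight ratio A:B = 187 / 59
= 3.17

3.17


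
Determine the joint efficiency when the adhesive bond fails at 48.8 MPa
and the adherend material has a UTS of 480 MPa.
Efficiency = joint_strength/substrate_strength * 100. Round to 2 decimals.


Joint efficiency = 48.8 / 480 * 100
= 10.17%

10.17


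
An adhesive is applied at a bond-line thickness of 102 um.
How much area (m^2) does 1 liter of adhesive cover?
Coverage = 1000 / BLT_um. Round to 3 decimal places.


Coverage = 1000 / 102 = 9.804 m^2

9.804


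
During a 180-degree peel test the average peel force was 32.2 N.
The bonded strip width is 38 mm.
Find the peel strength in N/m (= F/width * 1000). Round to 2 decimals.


Peel strength = F/width * 1000
= 32.2 / 38 * 1000
= 847.37 N/m

847.37


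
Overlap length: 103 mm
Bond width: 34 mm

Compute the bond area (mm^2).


Bond area = 103 * 34 = 3502 mm^2

3502


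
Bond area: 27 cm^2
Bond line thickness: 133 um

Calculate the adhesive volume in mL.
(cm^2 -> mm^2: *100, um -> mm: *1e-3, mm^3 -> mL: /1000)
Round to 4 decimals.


V = 27*100 * 133*1e-3 / 1000
= 0.3591 mL

0.3591


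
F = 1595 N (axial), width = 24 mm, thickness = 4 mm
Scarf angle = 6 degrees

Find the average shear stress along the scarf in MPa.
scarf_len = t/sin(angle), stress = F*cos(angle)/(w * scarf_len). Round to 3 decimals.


scarf_len = 4/sin(6 deg) = 38.2671
cos(6 deg) = 0.994522
stress = 1595*0.994522/(24*38.2671) = 1.727 MPa

1.727
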